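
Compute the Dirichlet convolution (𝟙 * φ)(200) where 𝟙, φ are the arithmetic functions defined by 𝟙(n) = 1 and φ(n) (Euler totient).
(𝟙 * φ)(200) = 200

Divisors of 200: [1, 2, 4, 5, 8, 10, 20, 25, 40, 50, 100, 200]. For each d | 200:
  d = 1: 𝟙(1) · φ(200/1) = 1 · 80 = 80
  d = 2: 𝟙(2) · φ(200/2) = 1 · 40 = 40
  d = 4: 𝟙(4) · φ(200/4) = 1 · 20 = 20
  d = 5: 𝟙(5) · φ(200/5) = 1 · 16 = 16
  d = 8: 𝟙(8) · φ(200/8) = 1 · 20 = 20
  d = 10: 𝟙(10) · φ(200/10) = 1 · 8 = 8
  d = 20: 𝟙(20) · φ(200/20) = 1 · 4 = 4
  d = 25: 𝟙(25) · φ(200/25) = 1 · 4 = 4
  d = 40: 𝟙(40) · φ(200/40) = 1 · 4 = 4
  d = 50: 𝟙(50) · φ(200/50) = 1 · 2 = 2
  d = 100: 𝟙(100) · φ(200/100) = 1 · 1 = 1
  d = 200: 𝟙(200) · φ(200/200) = 1 · 1 = 1
Summing: (𝟙 * φ)(200) = 80 + 40 + 20 + 16 + 20 + 8 + 4 + 4 + 4 + 2 + 1 + 1 = 200.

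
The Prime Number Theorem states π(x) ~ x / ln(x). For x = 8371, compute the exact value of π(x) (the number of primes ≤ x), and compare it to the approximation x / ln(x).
π(8371) = 1048;  x/ln(x) ≈ 926.76;  relative error ≈ 11.57%.

Directly count primes up to 8371: π(8371) = 1048. The PNT approximation gives 8371/ln(8371) ≈ 8371/9.03253 ≈ 926.76. Relative error (π(x) − x/ln(x)) / π(x) ≈ 11.57%; the approximation is known to undercount slightly (Li(x) is a better estimate).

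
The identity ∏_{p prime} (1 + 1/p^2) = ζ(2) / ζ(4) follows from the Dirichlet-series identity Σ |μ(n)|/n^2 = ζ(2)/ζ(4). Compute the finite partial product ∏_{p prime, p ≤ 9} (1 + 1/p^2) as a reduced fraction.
∏ = 650/441

The primes p ≤ 9 are [2, 3, 5, 7]. For each, (1 + 1/p^2) = (p^2 + 1)/p^2. Multiplying these fractions over p ∈ [2, 3, 5, 7] gives 650/441. (In the limit P → ∞ this tends to ζ(2)/ζ(4).)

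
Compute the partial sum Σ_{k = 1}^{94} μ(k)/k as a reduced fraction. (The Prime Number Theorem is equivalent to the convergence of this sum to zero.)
Σ μ(k)/k = 122466446403627137841531874324276/3961456982724258461775089600226385

Values of μ(k) for 1 ≤ k ≤ 94: μ(1) = 1, μ(2) = -1, μ(3) = -1, μ(5) = -1, μ(6) = 1, μ(7) = -1, μ(10) = 1, μ(11) = -1, μ(13) = -1, μ(14) = 1, μ(15) = 1, μ(17) = -1, μ(19) = -1, μ(21) = 1, μ(22) = 1, μ(23) = -1, μ(26) = 1, μ(29) = -1, μ(30) = -1, μ(31) = -1, μ(33) = 1, μ(34) = 1, μ(35) = 1, μ(37) = -1, μ(38) = 1, μ(39) = 1, μ(41) = -1, μ(42) = -1, μ(43) = -1, μ(46) = 1, μ(47) = -1, μ(51) = 1, μ(53) = -1, μ(55) = 1, μ(57) = 1, μ(58) = 1, μ(59) = -1, μ(61) = -1, μ(62) = 1, μ(65) = 1, μ(66) = -1, μ(67) = -1, μ(69) = 1, μ(70) = -1, μ(71) = -1, μ(73) = -1, μ(74) = 1, μ(77) = 1, μ(78) = -1, μ(79) = -1, μ(82) = 1, μ(83) = -1, μ(85) = 1, μ(86) = 1, μ(87) = 1, μ(89) = -1, μ(91) = 1, μ(93) = 1, μ(94) = 1, with μ = 0 on non-squarefree integers. Summing μ(k)/k for k where μ(k) ≠ 0 gives 122466446403627137841531874324276/3961456982724258461775089600226385 ≈ 0.0309. (PNT ⟺ this sum → 0 as n → ∞.)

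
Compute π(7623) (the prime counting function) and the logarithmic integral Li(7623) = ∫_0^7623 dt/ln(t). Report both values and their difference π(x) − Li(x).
π(7623) = 968;  Li(7623) ≈ 984.36;  π(x) − Li(x) ≈ -16.36.

Direct count of primes ≤ 7623 gives π(7623) = 968. Numerical evaluation of the logarithmic integral gives Li(7623) ≈ 984.36. The difference π(x) − Li(x) ≈ -16.36 is typically negative for small/moderate x (Li(x) overestimates), though Littlewood's theorem shows this sign changes infinitely often.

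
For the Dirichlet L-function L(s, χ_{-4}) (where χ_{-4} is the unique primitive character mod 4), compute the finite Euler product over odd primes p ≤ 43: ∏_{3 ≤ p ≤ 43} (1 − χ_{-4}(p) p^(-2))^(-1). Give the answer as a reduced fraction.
∏ = 11477831542914938630143/12524769798782976000000

The odd primes p ≤ 43 are [3, 5, 7, 11, 13, 17, 19, 23, 29, 31, 37, 41, 43]. For each, χ(p) = 1 if p ≡ 1 mod 4, χ(p) = −1 if p ≡ 3 mod 4. Taking (1 − χ(p)/p^2)^(-1) = p^2/(p^2 − χ(p)): (1 − (-1)/3^2)^(-1) · (1 − (1)/5^2)^(-1) · (1 − (-1)/7^2)^(-1) · (1 − (-1)/11^2)^(-1) · (1 − (1)/13^2)^(-1) · (1 − (1)/17^2)^(-1) · (1 − (-1)/19^2)^(-1) · (1 − (-1)/23^2)^(-1) · (1 − (1)/29^2)^(-1) · (1 − (-1)/31^2)^(-1) · (1 − (1)/37^2)^(-1) · (1 − (1)/41^2)^(-1) · (1 − (-1)/43^2)^(-1) = 11477831542914938630143/12524769798782976000000.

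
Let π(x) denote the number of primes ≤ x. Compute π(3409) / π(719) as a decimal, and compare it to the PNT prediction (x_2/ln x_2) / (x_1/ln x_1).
π(3409)/π(719) = 479/128 ≈ 3.7422;  PNT prediction ≈ 3.8342.

π(719) = 128 and π(3409) = 479, so π(3409)/π(719) ≈ 3.7422. The PNT-predicted ratio is (3409/ln(3409)) / (719/ln(719)) ≈ 3.8342. The two agree to within a few percent, as expected.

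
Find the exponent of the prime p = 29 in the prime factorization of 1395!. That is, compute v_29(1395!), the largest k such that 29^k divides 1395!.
v_29(1395!) = 49

Legendre's formula: v_p(n!) = Σ_{k ≥ 1} ⌊n / p^k⌋. For p = 29, n = 1395, the terms are:
  ⌊1395/29^1⌋ = ⌊1395/29⌋ = 48
  ⌊1395/29^2⌋ = ⌊1395/841⌋ = 1
(the next term ⌊1395/29^3⌋ = 0, terminating the sum). Summing: v_29(1395!) = 48 + 1 = 49.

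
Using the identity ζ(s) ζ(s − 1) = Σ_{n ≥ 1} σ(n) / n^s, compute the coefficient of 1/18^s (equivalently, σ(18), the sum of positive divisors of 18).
σ(18) = 39

In the product (Σ m^0/m^s)(Σ k / k^s) = Σ (Σ_{d | n} d) / n^s, the coefficient of 1/n^s is σ(n) = Σ_{d | n} d. For n = 18, divisors are [1, 2, 3, 6, 9, 18]; summing: σ(18) = 39.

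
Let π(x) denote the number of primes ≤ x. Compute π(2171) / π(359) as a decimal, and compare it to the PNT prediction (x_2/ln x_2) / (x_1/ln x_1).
π(2171)/π(359) = 326/72 ≈ 4.5278;  PNT prediction ≈ 4.6308.

π(359) = 72 and π(2171) = 326, so π(2171)/π(359) ≈ 4.5278. The PNT-predicted ratio is (2171/ln(2171)) / (359/ln(359)) ≈ 4.6308. The two agree to within a few percent, as expected.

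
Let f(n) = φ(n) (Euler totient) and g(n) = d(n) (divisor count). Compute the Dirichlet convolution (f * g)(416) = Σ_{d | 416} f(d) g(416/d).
(φ * d)(416) = 882

Divisors of 416: [1, 2, 4, 8, 13, 16, 26, 32, 52, 104, 208, 416]. For each d | 416:
  d = 1: φ(1) · d(416/1) = 1 · 12 = 12
  d = 2: φ(2) · d(416/2) = 1 · 10 = 10
  d = 4: φ(4) · d(416/4) = 2 · 8 = 16
  d = 8: φ(8) · d(416/8) = 4 · 6 = 24
  d = 13: φ(13) · d(416/13) = 12 · 6 = 72
  d = 16: φ(16) · d(416/16) = 8 · 4 = 32
  d = 26: φ(26) · d(416/26) = 12 · 5 = 60
  d = 32: φ(32) · d(416/32) = 16 · 2 = 32
  d = 52: φ(52) · d(416/52) = 24 · 4 = 96
  d = 104: φ(104) · d(416/104) = 48 · 3 = 144
  d = 208: φ(208) · d(416/208) = 96 · 2 = 192
  d = 416: φ(416) · d(416/416) = 192 · 1 = 192
Summing: (φ * d)(416) = 12 + 10 + 16 + 24 + 72 + 32 + 60 + 32 + 96 + 144 + 192 + 192 = 882.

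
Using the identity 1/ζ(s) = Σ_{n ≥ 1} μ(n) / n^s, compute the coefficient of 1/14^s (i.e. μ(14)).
μ(14) = 1

Factor n = 14 = 2 · 7. μ(n) = 0 if any exponent ≥ 2 (not squarefree); otherwise μ(n) = (−1)^{ω(n)} where ω(n) is the number of distinct prime factors. Applying: μ(14) = 1.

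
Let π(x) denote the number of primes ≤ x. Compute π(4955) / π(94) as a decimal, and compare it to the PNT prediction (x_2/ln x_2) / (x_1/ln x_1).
π(4955)/π(94) = 662/24 ≈ 27.5833;  PNT prediction ≈ 28.1483.

π(94) = 24 and π(4955) = 662, so π(4955)/π(94) ≈ 27.5833. The PNT-predicted ratio is (4955/ln(4955)) / (94/ln(94)) ≈ 28.1483. The two agree to within a few percent, as expected.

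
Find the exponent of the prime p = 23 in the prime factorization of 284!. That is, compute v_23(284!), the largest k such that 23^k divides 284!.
v_23(284!) = 12

Legendre's formula: v_p(n!) = Σ_{k ≥ 1} ⌊n / p^k⌋. For p = 23, n = 284, the terms are:
  ⌊284/23^1⌋ = ⌊284/23⌋ = 12
(the next term ⌊284/23^2⌋ = 0, terminating the sum). Summing: v_23(284!) = 12 = 12.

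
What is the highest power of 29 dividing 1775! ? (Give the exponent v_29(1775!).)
v_29(1775!) = 63

Legendre's formula: v_p(n!) = Σ_{k ≥ 1} ⌊n / p^k⌋. For p = 29, n = 1775, the terms are:
  ⌊1775/29^1⌋ = ⌊1775/29⌋ = 61
  ⌊1775/29^2⌋ = ⌊1775/841⌋ = 2
(the next term ⌊1775/29^3⌋ = 0, terminating the sum). Summing: v_29(1775!) = 61 + 2 = 63.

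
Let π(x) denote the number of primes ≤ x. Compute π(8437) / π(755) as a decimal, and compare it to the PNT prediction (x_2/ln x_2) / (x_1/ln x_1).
π(8437)/π(755) = 1055/133 ≈ 7.9323;  PNT prediction ≈ 8.1913.

π(755) = 133 and π(8437) = 1055, so π(8437)/π(755) ≈ 7.9323. The PNT-predicted ratio is (8437/ln(8437)) / (755/ln(755)) ≈ 8.1913. The two agree to within a few percent, as expected.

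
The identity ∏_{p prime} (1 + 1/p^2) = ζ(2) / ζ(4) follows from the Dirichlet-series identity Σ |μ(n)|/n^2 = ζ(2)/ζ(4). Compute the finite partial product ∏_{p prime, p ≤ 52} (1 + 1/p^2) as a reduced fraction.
∏ = 101793085732936000000000/67237345888235944242129

The primes p ≤ 52 are [2, 3, 5, 7, 11, 13, 17, 19, 23, 29, 31, 37, 41, 43, 47]. For each, (1 + 1/p^2) = (p^2 + 1)/p^2. Multiplying these fractions over p ∈ [2, 3, 5, 7, 11, 13, 17, 19, 23, 29, 31, 37, 41, 43, 47] gives 101793085732936000000000/67237345888235944242129. (In the limit P → ∞ this tends to ζ(2)/ζ(4).)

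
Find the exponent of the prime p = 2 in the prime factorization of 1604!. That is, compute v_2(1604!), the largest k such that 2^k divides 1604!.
v_2(1604!) = 1600

Legendre's formula: v_p(n!) = Σ_{k ≥ 1} ⌊n / p^k⌋. For p = 2, n = 1604, the terms are:
  ⌊1604/2^1⌋ = ⌊1604/2⌋ = 802
  ⌊1604/2^2⌋ = ⌊1604/4⌋ = 401
  ⌊1604/2^3⌋ = ⌊1604/8⌋ = 200
  ⌊1604/2^4⌋ = ⌊1604/16⌋ = 100
  ⌊1604/2^5⌋ = ⌊1604/32⌋ = 50
  ⌊1604/2^6⌋ = ⌊1604/64⌋ = 25
  ⌊1604/2^7⌋ = ⌊1604/128⌋ = 12
  ⌊1604/2^8⌋ = ⌊1604/256⌋ = 6
  ⌊1604/2^9⌋ = ⌊1604/512⌋ = 3
  ⌊1604/2^10⌋ = ⌊1604/1024⌋ = 1
(the next term ⌊1604/2^11⌋ = 0, terminating the sum). Summing: v_2(1604!) = 802 + 401 + 200 + 100 + 50 + 25 + 12 + 6 + 3 + 1 = 1600.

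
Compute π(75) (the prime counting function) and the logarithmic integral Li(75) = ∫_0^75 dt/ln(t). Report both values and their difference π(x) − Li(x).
π(75) = 21;  Li(75) ≈ 24.53;  π(x) − Li(x) ≈ -3.53.

Direct count of primes ≤ 75 gives π(75) = 21. Numerical evaluation of the logarithmic integral gives Li(75) ≈ 24.53. The difference π(x) − Li(x) ≈ -3.53 is typically negative for small/moderate x (Li(x) overestimates), though Littlewood's theorem shows this sign changes infinitely often.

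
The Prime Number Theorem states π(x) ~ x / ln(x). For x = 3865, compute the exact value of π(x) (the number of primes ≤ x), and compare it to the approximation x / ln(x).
π(3865) = 536;  x/ln(x) ≈ 467.93;  relative error ≈ 12.70%.

Directly count primes up to 3865: π(3865) = 536. The PNT approximation gives 3865/ln(3865) ≈ 3865/8.25972 ≈ 467.93. Relative error (π(x) − x/ln(x)) / π(x) ≈ 12.70%; the approximation is known to undercount slightly (Li(x) is a better estimate).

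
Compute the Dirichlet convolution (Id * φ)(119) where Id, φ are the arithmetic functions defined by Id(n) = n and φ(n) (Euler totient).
(Id * φ)(119) = 429

Divisors of 119: [1, 7, 17, 119]. For each d | 119:
  d = 1: Id(1) · φ(119/1) = 1 · 96 = 96
  d = 7: Id(7) · φ(119/7) = 7 · 16 = 112
  d = 17: Id(17) · φ(119/17) = 17 · 6 = 102
  d = 119: Id(119) · φ(119/119) = 119 · 1 = 119
Summing: (Id * φ)(119) = 96 + 112 + 102 + 119 = 429.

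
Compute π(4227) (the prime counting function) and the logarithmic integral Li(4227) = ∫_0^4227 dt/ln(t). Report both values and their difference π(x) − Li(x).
π(4227) = 578;  Li(4227) ≈ 592.64;  π(x) − Li(x) ≈ -14.64.

Direct count of primes ≤ 4227 gives π(4227) = 578. Numerical evaluation of the logarithmic integral gives Li(4227) ≈ 592.64. The difference π(x) − Li(x) ≈ -14.64 is typically negative for small/moderate x (Li(x) overestimates), though Littlewood's theorem shows this sign changes infinitely often.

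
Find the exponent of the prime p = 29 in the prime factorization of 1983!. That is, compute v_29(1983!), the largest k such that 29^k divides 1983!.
v_29(1983!) = 70

Legendre's formula: v_p(n!) = Σ_{k ≥ 1} ⌊n / p^k⌋. For p = 29, n = 1983, the terms are:
  ⌊1983/29^1⌋ = ⌊1983/29⌋ = 68
  ⌊1983/29^2⌋ = ⌊1983/841⌋ = 2
(the next term ⌊1983/29^3⌋ = 0, terminating the sum). Summing: v_29(1983!) = 68 + 2 = 70.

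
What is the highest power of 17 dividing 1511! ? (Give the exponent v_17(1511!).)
v_17(1511!) = 93

Legendre's formula: v_p(n!) = Σ_{k ≥ 1} ⌊n / p^k⌋. For p = 17, n = 1511, the terms are:
  ⌊1511/17^1⌋ = ⌊1511/17⌋ = 88
  ⌊1511/17^2⌋ = ⌊1511/289⌋ = 5
(the next term ⌊1511/17^3⌋ = 0, terminating the sum). Summing: v_17(1511!) = 88 + 5 = 93.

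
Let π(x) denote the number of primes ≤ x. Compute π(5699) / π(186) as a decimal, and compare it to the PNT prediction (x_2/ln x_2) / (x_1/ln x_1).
π(5699)/π(186) = 750/42 ≈ 17.8571;  PNT prediction ≈ 18.5147.

π(186) = 42 and π(5699) = 750, so π(5699)/π(186) ≈ 17.8571. The PNT-predicted ratio is (5699/ln(5699)) / (186/ln(186)) ≈ 18.5147. The two agree to within a few percent, as expected.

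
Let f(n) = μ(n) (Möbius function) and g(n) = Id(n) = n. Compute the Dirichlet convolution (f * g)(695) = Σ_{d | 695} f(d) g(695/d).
(μ * Id)(695) = 552

Divisors of 695: [1, 5, 139, 695]. For each d | 695:
  d = 1: μ(1) · Id(695/1) = 1 · 695 = 695
  d = 5: μ(5) · Id(695/5) = -1 · 139 = -139
  d = 139: μ(139) · Id(695/139) = -1 · 5 = -5
  d = 695: μ(695) · Id(695/695) = 1 · 1 = 1
Summing: (μ * Id)(695) = 695 + -139 + -5 + 1 = 552.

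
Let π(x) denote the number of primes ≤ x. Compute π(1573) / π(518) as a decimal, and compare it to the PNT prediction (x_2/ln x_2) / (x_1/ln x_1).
π(1573)/π(518) = 248/97 ≈ 2.5567;  PNT prediction ≈ 2.5784.

π(518) = 97 and π(1573) = 248, so π(1573)/π(518) ≈ 2.5567. The PNT-predicted ratio is (1573/ln(1573)) / (518/ln(518)) ≈ 2.5784. The two agree to within a few percent, as expected.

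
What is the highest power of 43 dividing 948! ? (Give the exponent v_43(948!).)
v_43(948!) = 22

Legendre's formula: v_p(n!) = Σ_{k ≥ 1} ⌊n / p^k⌋. For p = 43, n = 948, the terms are:
  ⌊948/43^1⌋ = ⌊948/43⌋ = 22
(the next term ⌊948/43^2⌋ = 0, terminating the sum). Summing: v_43(948!) = 22 = 22.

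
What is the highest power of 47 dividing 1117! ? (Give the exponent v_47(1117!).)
v_47(1117!) = 23

Legendre's formula: v_p(n!) = Σ_{k ≥ 1} ⌊n / p^k⌋. For p = 47, n = 1117, the terms are:
  ⌊1117/47^1⌋ = ⌊1117/47⌋ = 23
(the next term ⌊1117/47^2⌋ = 0, terminating the sum). Summing: v_47(1117!) = 23 = 23.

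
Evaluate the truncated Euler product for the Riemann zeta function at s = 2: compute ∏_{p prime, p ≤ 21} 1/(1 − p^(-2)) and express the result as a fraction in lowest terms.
∏ = 14933966047/9172942848

The primes p ≤ 21 are [2, 3, 5, 7, 11, 13, 17, 19]. For each prime, (1 − 1/p^2)^(-1) = p^2 / (p^2 − 1). The product is (1 − 1/2^2)^(-1), (1 − 1/3^2)^(-1), (1 − 1/5^2)^(-1), (1 − 1/7^2)^(-1), (1 − 1/11^2)^(-1), (1 − 1/13^2)^(-1), (1 − 1/17^2)^(-1), (1 − 1/19^2)^(-1) = ∏ p^2 / (p^2 − 1) = 14933966047/9172942848.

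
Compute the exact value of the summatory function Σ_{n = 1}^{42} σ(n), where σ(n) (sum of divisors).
Σ_{n ≤ 42} σ(n) = 1480

Compute σ(n) for each 1 ≤ n ≤ 42: σ(1) = 1, σ(2) = 3, σ(3) = 4, σ(4) = 7, σ(5) = 6, σ(6) = 12, σ(7) = 8, σ(8) = 15, σ(9) = 13, σ(10) = 18, σ(11) = 12, σ(12) = 28, σ(13) = 14, σ(14) = 24, σ(15) = 24, σ(16) = 31, σ(17) = 18, σ(18) = 39, σ(19) = 20, σ(20) = 42, σ(21) = 32, σ(22) = 36, σ(23) = 24, σ(24) = 60, σ(25) = 31, σ(26) = 42, σ(27) = 40, σ(28) = 56, σ(29) = 30, σ(30) = 72, σ(31) = 32, σ(32) = 63, σ(33) = 48, σ(34) = 54, σ(35) = 48, σ(36) = 91, σ(37) = 38, σ(38) = 60, σ(39) = 56, σ(40) = 90, σ(41) = 42, σ(42) = 96. Summing all 42 values: 1480. (Average order: Σ_{n ≤ x} σ(n) ~ (π²/12) x². For x = 42, (π²/12)·42² ≈ 1450.83.)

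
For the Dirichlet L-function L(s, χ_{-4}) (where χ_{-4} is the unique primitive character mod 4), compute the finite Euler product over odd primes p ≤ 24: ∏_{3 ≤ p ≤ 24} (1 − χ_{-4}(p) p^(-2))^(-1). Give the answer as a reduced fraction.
∏ = 7900068038863/8628726988800

The odd primes p ≤ 24 are [3, 5, 7, 11, 13, 17, 19, 23]. For each, χ(p) = 1 if p ≡ 1 mod 4, χ(p) = −1 if p ≡ 3 mod 4. Taking (1 − χ(p)/p^2)^(-1) = p^2/(p^2 − χ(p)): (1 − (-1)/3^2)^(-1) · (1 − (1)/5^2)^(-1) · (1 − (-1)/7^2)^(-1) · (1 − (-1)/11^2)^(-1) · (1 − (1)/13^2)^(-1) · (1 − (1)/17^2)^(-1) · (1 − (-1)/19^2)^(-1) · (1 − (-1)/23^2)^(-1) = 7900068038863/8628726988800.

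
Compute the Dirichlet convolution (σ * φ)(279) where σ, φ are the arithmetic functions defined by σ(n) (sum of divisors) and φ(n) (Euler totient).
(σ * φ)(279) = 1674

Divisors of 279: [1, 3, 9, 31, 93, 279]. For each d | 279:
  d = 1: σ(1) · φ(279/1) = 1 · 180 = 180
  d = 3: σ(3) · φ(279/3) = 4 · 60 = 240
  d = 9: σ(9) · φ(279/9) = 13 · 30 = 390
  d = 31: σ(31) · φ(279/31) = 32 · 6 = 192
  d = 93: σ(93) · φ(279/93) = 128 · 2 = 256
  d = 279: σ(279) · φ(279/279) = 416 · 1 = 416
Summing: (σ * φ)(279) = 180 + 240 + 390 + 192 + 256 + 416 = 1674.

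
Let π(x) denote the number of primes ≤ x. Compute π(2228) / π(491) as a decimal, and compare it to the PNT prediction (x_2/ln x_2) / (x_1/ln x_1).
π(2228)/π(491) = 331/94 ≈ 3.5213;  PNT prediction ≈ 3.6474.

π(491) = 94 and π(2228) = 331, so π(2228)/π(491) ≈ 3.5213. The PNT-predicted ratio is (2228/ln(2228)) / (491/ln(491)) ≈ 3.6474. The two agree to within a few percent, as expected.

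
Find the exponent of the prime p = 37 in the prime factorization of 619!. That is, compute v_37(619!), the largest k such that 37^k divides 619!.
v_37(619!) = 16

Legendre's formula: v_p(n!) = Σ_{k ≥ 1} ⌊n / p^k⌋. For p = 37, n = 619, the terms are:
  ⌊619/37^1⌋ = ⌊619/37⌋ = 16
(the next term ⌊619/37^2⌋ = 0, terminating the sum). Summing: v_37(619!) = 16 = 16.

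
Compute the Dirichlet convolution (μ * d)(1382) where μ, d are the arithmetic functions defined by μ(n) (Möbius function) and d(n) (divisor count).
(μ * d)(1382) = 1

Divisors of 1382: [1, 2, 691, 1382]. For each d | 1382:
  d = 1: μ(1) · d(1382/1) = 1 · 4 = 4
  d = 2: μ(2) · d(1382/2) = -1 · 2 = -2
  d = 691: μ(691) · d(1382/691) = -1 · 2 = -2
  d = 1382: μ(1382) · d(1382/1382) = 1 · 1 = 1
Summing: (μ * d)(1382) = 4 + -2 + -2 + 1 = 1.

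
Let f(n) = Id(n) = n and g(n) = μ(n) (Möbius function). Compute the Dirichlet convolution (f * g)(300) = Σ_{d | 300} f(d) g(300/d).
(Id * μ)(300) = 80

Divisors of 300: [1, 2, 3, 4, 5, 6, 10, 12, 15, 20, 25, 30, 50, 60, 75, 100, 150, 300]. For each d | 300:
  d = 1: Id(1) · μ(300/1) = 1 · 0 = 0
  d = 2: Id(2) · μ(300/2) = 2 · 0 = 0
  d = 3: Id(3) · μ(300/3) = 3 · 0 = 0
  d = 4: Id(4) · μ(300/4) = 4 · 0 = 0
  d = 5: Id(5) · μ(300/5) = 5 · 0 = 0
  d = 6: Id(6) · μ(300/6) = 6 · 0 = 0
  d = 10: Id(10) · μ(300/10) = 10 · -1 = -10
  d = 12: Id(12) · μ(300/12) = 12 · 0 = 0
  d = 15: Id(15) · μ(300/15) = 15 · 0 = 0
  d = 20: Id(20) · μ(300/20) = 20 · 1 = 20
  d = 25: Id(25) · μ(300/25) = 25 · 0 = 0
  d = 30: Id(30) · μ(300/30) = 30 · 1 = 30
  d = 50: Id(50) · μ(300/50) = 50 · 1 = 50
  d = 60: Id(60) · μ(300/60) = 60 · -1 = -60
  d = 75: Id(75) · μ(300/75) = 75 · 0 = 0
  d = 100: Id(100) · μ(300/100) = 100 · -1 = -100
  d = 150: Id(150) · μ(300/150) = 150 · -1 = -150
  d = 300: Id(300) · μ(300/300) = 300 · 1 = 300
Summing: (Id * μ)(300) = 0 + 0 + 0 + 0 + 0 + 0 + -10 + 0 + 0 + 20 + 0 + 30 + 50 + -60 + 0 + -100 + -150 + 300 = 80.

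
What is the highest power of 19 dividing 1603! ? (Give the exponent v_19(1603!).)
v_19(1603!) = 88

Legendre's formula: v_p(n!) = Σ_{k ≥ 1} ⌊n / p^k⌋. For p = 19, n = 1603, the terms are:
  ⌊1603/19^1⌋ = ⌊1603/19⌋ = 84
  ⌊1603/19^2⌋ = ⌊1603/361⌋ = 4
(the next term ⌊1603/19^3⌋ = 0, terminating the sum). Summing: v_19(1603!) = 84 + 4 = 88.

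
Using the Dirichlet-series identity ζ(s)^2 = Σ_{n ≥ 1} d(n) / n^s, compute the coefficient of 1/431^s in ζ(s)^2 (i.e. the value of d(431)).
d(431) = 2

ζ(s)^2 = (Σ 1/m^s)(Σ 1/k^s). The coefficient of 1/n^s in the product is the number of ordered pairs (m, k) with mk = n, which equals d(n). For n = 431, divisors are [1, 431], so d(431) = 2.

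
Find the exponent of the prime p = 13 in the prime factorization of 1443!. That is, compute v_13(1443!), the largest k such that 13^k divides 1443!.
v_13(1443!) = 119

Legendre's formula: v_p(n!) = Σ_{k ≥ 1} ⌊n / p^k⌋. For p = 13, n = 1443, the terms are:
  ⌊1443/13^1⌋ = ⌊1443/13⌋ = 111
  ⌊1443/13^2⌋ = ⌊1443/169⌋ = 8
(the next term ⌊1443/13^3⌋ = 0, terminating the sum). Summing: v_13(1443!) = 111 + 8 = 119.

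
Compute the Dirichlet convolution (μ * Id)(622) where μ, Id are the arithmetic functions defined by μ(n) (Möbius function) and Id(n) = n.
(μ * Id)(622) = 310

Divisors of 622: [1, 2, 311, 622]. For each d | 622:
  d = 1: μ(1) · Id(622/1) = 1 · 622 = 622
  d = 2: μ(2) · Id(622/2) = -1 · 311 = -311
  d = 311: μ(311) · Id(622/311) = -1 · 2 = -2
  d = 622: μ(622) · Id(622/622) = 1 · 1 = 1
Summing: (μ * Id)(622) = 622 + -311 + -2 + 1 = 310.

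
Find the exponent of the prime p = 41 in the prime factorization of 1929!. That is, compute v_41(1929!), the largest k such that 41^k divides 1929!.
v_41(1929!) = 48

Legendre's formula: v_p(n!) = Σ_{k ≥ 1} ⌊n / p^k⌋. For p = 41, n = 1929, the terms are:
  ⌊1929/41^1⌋ = ⌊1929/41⌋ = 47
  ⌊1929/41^2⌋ = ⌊1929/1681⌋ = 1
(the next term ⌊1929/41^3⌋ = 0, terminating the sum). Summing: v_41(1929!) = 47 + 1 = 48.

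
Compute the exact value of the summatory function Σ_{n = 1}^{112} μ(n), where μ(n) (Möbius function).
Σ_{n ≤ 112} μ(n) = -4

Compute μ(n) for each 1 ≤ n ≤ 112: μ(1) = 1, μ(2) = -1, μ(3) = -1, μ(4) = 0, μ(5) = -1, μ(6) = 1, μ(7) = -1, μ(8) = 0, μ(9) = 0, μ(10) = 1, μ(11) = -1, μ(12) = 0, μ(13) = -1, μ(14) = 1, μ(15) = 1, μ(16) = 0, μ(17) = -1, μ(18) = 0, μ(19) = -1, μ(20) = 0, μ(21) = 1, μ(22) = 1, μ(23) = -1, μ(24) = 0, μ(25) = 0, μ(26) = 1, μ(27) = 0, μ(28) = 0, μ(29) = -1, μ(30) = -1, μ(31) = -1, μ(32) = 0, μ(33) = 1, μ(34) = 1, μ(35) = 1, μ(36) = 0, μ(37) = -1, μ(38) = 1, μ(39) = 1, μ(40) = 0, μ(41) = -1, μ(42) = -1, μ(43) = -1, μ(44) = 0, μ(45) = 0, μ(46) = 1, μ(47) = -1, μ(48) = 0, μ(49) = 0, μ(50) = 0, μ(51) = 1, μ(52) = 0, μ(53) = -1, μ(54) = 0, μ(55) = 1, μ(56) = 0, μ(57) = 1, μ(58) = 1, μ(59) = -1, μ(60) = 0, μ(61) = -1, μ(62) = 1, μ(63) = 0, μ(64) = 0, μ(65) = 1, μ(66) = -1, μ(67) = -1, μ(68) = 0, μ(69) = 1, μ(70) = -1, μ(71) = -1, μ(72) = 0, μ(73) = -1, μ(74) = 1, μ(75) = 0, μ(76) = 0, μ(77) = 1, μ(78) = -1, μ(79) = -1, μ(80) = 0, μ(81) = 0, μ(82) = 1, μ(83) = -1, μ(84) = 0, μ(85) = 1, μ(86) = 1, μ(87) = 1, μ(88) = 0, μ(89) = -1, μ(90) = 0, μ(91) = 1, μ(92) = 0, μ(93) = 1, μ(94) = 1, μ(95) = 1, μ(96) = 0, μ(97) = -1, μ(98) = 0, μ(99) = 0, μ(100) = 0, μ(101) = -1, μ(102) = -1, μ(103) = -1, μ(104) = 0, μ(105) = -1, μ(106) = 1, μ(107) = -1, μ(108) = 0, μ(109) = -1, μ(110) = -1, μ(111) = 1, μ(112) = 0. Summing all 112 values: -4. (Mertens function M(x) = Σ_{n ≤ x} μ(n); on average M(x) should be small (PNT ⟺ M(x) = o(x)).)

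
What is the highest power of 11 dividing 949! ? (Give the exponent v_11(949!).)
v_11(949!) = 93

Legendre's formula: v_p(n!) = Σ_{k ≥ 1} ⌊n / p^k⌋. For p = 11, n = 949, the terms are:
  ⌊949/11^1⌋ = ⌊949/11⌋ = 86
  ⌊949/11^2⌋ = ⌊949/121⌋ = 7
(the next term ⌊949/11^3⌋ = 0, terminating the sum). Summing: v_11(949!) = 86 + 7 = 93.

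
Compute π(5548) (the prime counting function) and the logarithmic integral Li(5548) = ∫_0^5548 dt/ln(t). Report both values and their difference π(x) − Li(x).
π(5548) = 732;  Li(5548) ≈ 748.22;  π(x) − Li(x) ≈ -16.22.

Direct count of primes ≤ 5548 gives π(5548) = 732. Numerical evaluation of the logarithmic integral gives Li(5548) ≈ 748.22. The difference π(x) − Li(x) ≈ -16.22 is typically negative for small/moderate x (Li(x) overestimates), though Littlewood's theorem shows this sign changes infinitely often.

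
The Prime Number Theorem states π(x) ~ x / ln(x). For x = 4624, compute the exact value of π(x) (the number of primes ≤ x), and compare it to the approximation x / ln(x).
π(4624) = 624;  x/ln(x) ≈ 547.93;  relative error ≈ 12.19%.

Directly count primes up to 4624: π(4624) = 624. The PNT approximation gives 4624/ln(4624) ≈ 4624/8.43902 ≈ 547.93. Relative error (π(x) − x/ln(x)) / π(x) ≈ 12.19%; the approximation is known to undercount slightly (Li(x) is a better estimate).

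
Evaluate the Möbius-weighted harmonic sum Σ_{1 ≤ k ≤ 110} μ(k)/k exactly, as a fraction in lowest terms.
Σ μ(k)/k = -346111831248675463001253659043942735029097/13320714134183568389441721993907990936904630

Values of μ(k) for 1 ≤ k ≤ 110: μ(1) = 1, μ(2) = -1, μ(3) = -1, μ(5) = -1, μ(6) = 1, μ(7) = -1, μ(10) = 1, μ(11) = -1, μ(13) = -1, μ(14) = 1, μ(15) = 1, μ(17) = -1, μ(19) = -1, μ(21) = 1, μ(22) = 1, μ(23) = -1, μ(26) = 1, μ(29) = -1, μ(30) = -1, μ(31) = -1, μ(33) = 1, μ(34) = 1, μ(35) = 1, μ(37) = -1, μ(38) = 1, μ(39) = 1, μ(41) = -1, μ(42) = -1, μ(43) = -1, μ(46) = 1, μ(47) = -1, μ(51) = 1, μ(53) = -1, μ(55) = 1, μ(57) = 1, μ(58) = 1, μ(59) = -1, μ(61) = -1, μ(62) = 1, μ(65) = 1, μ(66) = -1, μ(67) = -1, μ(69) = 1, μ(70) = -1, μ(71) = -1, μ(73) = -1, μ(74) = 1, μ(77) = 1, μ(78) = -1, μ(79) = -1, μ(82) = 1, μ(83) = -1, μ(85) = 1, μ(86) = 1, μ(87) = 1, μ(89) = -1, μ(91) = 1, μ(93) = 1, μ(94) = 1, μ(95) = 1, μ(97) = -1, μ(101) = -1, μ(102) = -1, μ(103) = -1, μ(105) = -1, μ(106) = 1, μ(107) = -1, μ(109) = -1, μ(110) = -1, with μ = 0 on non-squarefree integers. Summing μ(k)/k for k where μ(k) ≠ 0 gives -346111831248675463001253659043942735029097/13320714134183568389441721993907990936904630 ≈ -0.0260. (PNT ⟺ this sum → 0 as n → ∞.)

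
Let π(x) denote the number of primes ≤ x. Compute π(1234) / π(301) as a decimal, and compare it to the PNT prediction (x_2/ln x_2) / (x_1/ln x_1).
π(1234)/π(301) = 202/62 ≈ 3.2581;  PNT prediction ≈ 3.2870.

π(301) = 62 and π(1234) = 202, so π(1234)/π(301) ≈ 3.2581. The PNT-predicted ratio is (1234/ln(1234)) / (301/ln(301)) ≈ 3.2870. The two agree to within a few percent, as expected.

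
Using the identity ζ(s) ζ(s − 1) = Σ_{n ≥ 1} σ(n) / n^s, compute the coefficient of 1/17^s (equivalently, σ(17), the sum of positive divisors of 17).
σ(17) = 18

In the product (Σ m^0/m^s)(Σ k / k^s) = Σ (Σ_{d | n} d) / n^s, the coefficient of 1/n^s is σ(n) = Σ_{d | n} d. For n = 17, divisors are [1, 17]; summing: σ(17) = 18.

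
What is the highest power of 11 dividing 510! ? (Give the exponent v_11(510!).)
v_11(510!) = 50

Legendre's formula: v_p(n!) = Σ_{k ≥ 1} ⌊n / p^k⌋. For p = 11, n = 510, the terms are:
  ⌊510/11^1⌋ = ⌊510/11⌋ = 46
  ⌊510/11^2⌋ = ⌊510/121⌋ = 4
(the next term ⌊510/11^3⌋ = 0, terminating the sum). Summing: v_11(510!) = 46 + 4 = 50.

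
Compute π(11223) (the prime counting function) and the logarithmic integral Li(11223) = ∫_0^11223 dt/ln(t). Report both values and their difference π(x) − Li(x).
π(11223) = 1357;  Li(11223) ≈ 1378.08;  π(x) − Li(x) ≈ -21.08.

Direct count of primes ≤ 11223 gives π(11223) = 1357. Numerical evaluation of the logarithmic integral gives Li(11223) ≈ 1378.08. The difference π(x) − Li(x) ≈ -21.08 is typically negative for small/moderate x (Li(x) overestimates), though Littlewood's theorem shows this sign changes infinitely often.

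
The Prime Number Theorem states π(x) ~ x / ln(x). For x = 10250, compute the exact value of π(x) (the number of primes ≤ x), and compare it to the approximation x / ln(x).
π(10250) = 1256;  x/ln(x) ≈ 1109.90;  relative error ≈ 11.63%.

Directly count primes up to 10250: π(10250) = 1256. The PNT approximation gives 10250/ln(10250) ≈ 10250/9.23503 ≈ 1109.90. Relative error (π(x) − x/ln(x)) / π(x) ≈ 11.63%; the approximation is known to undercount slightly (Li(x) is a better estimate).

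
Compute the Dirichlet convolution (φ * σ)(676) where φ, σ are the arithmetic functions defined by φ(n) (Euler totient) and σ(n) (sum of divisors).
(φ * σ)(676) = 6084

Divisors of 676: [1, 2, 4, 13, 26, 52, 169, 338, 676]. For each d | 676:
  d = 1: φ(1) · σ(676/1) = 1 · 1281 = 1281
  d = 2: φ(2) · σ(676/2) = 1 · 549 = 549
  d = 4: φ(4) · σ(676/4) = 2 · 183 = 366
  d = 13: φ(13) · σ(676/13) = 12 · 98 = 1176
  d = 26: φ(26) · σ(676/26) = 12 · 42 = 504
  d = 52: φ(52) · σ(676/52) = 24 · 14 = 336
  d = 169: φ(169) · σ(676/169) = 156 · 7 = 1092
  d = 338: φ(338) · σ(676/338) = 156 · 3 = 468
  d = 676: φ(676) · σ(676/676) = 312 · 1 = 312
Summing: (φ * σ)(676) = 1281 + 549 + 366 + 1176 + 504 + 336 + 1092 + 468 + 312 = 6084.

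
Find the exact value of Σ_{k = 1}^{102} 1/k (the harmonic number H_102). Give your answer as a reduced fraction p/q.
H_102 = 1466680552926312970266451896162877432149019/281670315928038407744716588098661706369472

Direct summation: H_102 = 1 + 1/2 + ... + 1/102. The least common denominator is lcm(1, ..., 102) = 7041757898200960193617914702466542659236800; over this denominator the numerator is 7041757898200960193617914702466542659236800 + 3520878949100480096808957351233271329618400 + 2347252632733653397872638234155514219745600 + 1760439474550240048404478675616635664809200 + 1408351579640192038723582940493308531847360 + 1173626316366826698936319117077757109872800 + 1005965414028708599088273528923791808462400 + 880219737275120024202239337808317832404600 + 782417544244551132624212744718504739915200 + 704175789820096019361791470246654265923680 + 640159808927360017601628609315140241748800 + 586813158183413349468159558538878554936400 + 541673684476996937970608823266657127633600 + 502982707014354299544136764461895904231200 + 469450526546730679574527646831102843949120 + 440109868637560012101119668904158916202300 + 414221052835350599624583217792149568190400 + 391208772122275566312106372359252369957600 + 370618836747418957558837615919291718907200 + 352087894910048009680895735123327132961840 + 335321804676236199696091176307930602820800 + 320079904463680008800814304657570120874400 + 306163386878302617113822378368110550401600 + 293406579091706674734079779269439277468200 + 281670315928038407744716588098661706369472 + 270836842238498468985304411633328563816800 + 260805848081517044208070914906168246638400 + 251491353507177149772068382230947952115600 + 242819237868998627366134989740225608939200 + 234725263273365339787263823415551421974560 + 227153480587127748181223054918275569652800 + 220054934318780006050559834452079458101150 + 213386602975786672533876203105046747249600 + 207110526417675299812291608896074784095200 + 201193082805741719817654705784758361692480 + 195604386061137783156053186179626184978800 + 190317781032458383611294991958555207006400 + 185309418373709478779418807959645859453600 + 180557894825665645990202941088885709211200 + 176043947455024004840447867561663566480920 + 171750192639047809600436943962598601444800 + 167660902338118099848045588153965301410400 + 163761811586068841712044527964338201377600 + 160039952231840004400407152328785060437200 + 156483508848910226524842548943700947983040 + 153081693439151308556911189184055275200800 + 149824636131935323268466270265245588494400 + 146703289545853337367039889634719638734100 + 143709344861244085584039075560541686923200 + 140835157964019203872358294049330853184736 + 138073684278450199874861072597383189396800 + 135418421119249234492652205816664281908400 + 132863356569829437615432352876727219985600 + 130402924040758522104035457453084123319200 + 128031961785472003520325721863028048349760 + 125745676753588574886034191115473976057800 + 123539612249139652519612538639763906302400 + 121409618934499313683067494870112804469600 + 119351828783067121925727367838415977275200 + 117362631636682669893631911707775710987280 + 115438654068868199895375650860107256708800 + 113576740293563874090611527459137784826400 + 111773934892078733232030392102643534273600 + 110027467159390003025279917226039729050575 + 108334736895399387594121764653331425526720 + 106693301487893336266938101552523373624800 + 105100864152253137218177831380097651630400 + 103555263208837649906145804448037392047600 + 102054462292767539037940792789370183467200 + 100596541402870859908827352892379180846240 + 99179688707055777374900207076993558580800 + 97802193030568891578026593089813092489400 + 96462436961656988953670064417349899441600 + 95158890516229191805647495979277603503200 + 93890105309346135914905529366220568789824 + 92654709186854739389709403979822929726800 + 91451401275337145371661229902162891678400 + 90278947412832822995101470544442854605600 + 89136175926594432830606515221095476699200 + 88021973727512002420223933780831783240460 + 86935282693839014736023638302056082212800 + 85875096319523904800218471981299300722400 + 84840456604830845706239936174295694689600 + 83830451169059049924022794076982650705200 + 82844210567070119924916643558429913638080 + 81880905793034420856022263982169100688800 + 80939745956332875788711663246741869646400 + 80019976115920002200203576164392530218600 + 79120875260684945995706906769286996171200 + 78241754424455113262421274471850473991520 + 77381954925285276852944117609522446804800 + 76540846719575654278455594592027637600400 + 75717826862375916060407684972758523217600 + 74912318065967661634233135132622794247200 + 74123767349483791511767523183858343781440 + 73351644772926668683519944817359819367050 + 72595442249494434985751697963572604734400 + 71854672430622042792019537780270843461600 + 71128867658595557511292067701682249083200 + 70417578982009601936179147024665426592368 + 69720375229712477164533808935312303556800 + 69036842139225099937430536298691594698400 = 36667013823157824256661297404071935803725475, so H_102 = 36667013823157824256661297404071935803725475/7041757898200960193617914702466542659236800; reducing by gcd(36667013823157824256661297404071935803725475, 7041757898200960193617914702466542659236800) = 25 gives 1466680552926312970266451896162877432149019/281670315928038407744716588098661706369472 ≈ 5.20708. (The PNT-adjacent estimate ln(102) + γ ≈ 5.20219 matches within O(1/n).)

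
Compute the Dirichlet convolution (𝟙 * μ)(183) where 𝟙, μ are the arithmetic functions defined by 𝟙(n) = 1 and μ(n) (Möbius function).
(𝟙 * μ)(183) = 0

Divisors of 183: [1, 3, 61, 183]. For each d | 183:
  d = 1: 𝟙(1) · μ(183/1) = 1 · 1 = 1
  d = 3: 𝟙(3) · μ(183/3) = 1 · -1 = -1
  d = 61: 𝟙(61) · μ(183/61) = 1 · -1 = -1
  d = 183: 𝟙(183) · μ(183/183) = 1 · 1 = 1
Summing: (𝟙 * μ)(183) = 1 + -1 + -1 + 1 = 0.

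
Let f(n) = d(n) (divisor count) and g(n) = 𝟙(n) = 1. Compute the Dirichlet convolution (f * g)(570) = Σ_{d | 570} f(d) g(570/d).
(d * 𝟙)(570) = 81

Divisors of 570: [1, 2, 3, 5, 6, 10, 15, 19, 30, 38, 57, 95, 114, 190, 285, 570]. For each d | 570:
  d = 1: d(1) · 𝟙(570/1) = 1 · 1 = 1
  d = 2: d(2) · 𝟙(570/2) = 2 · 1 = 2
  d = 3: d(3) · 𝟙(570/3) = 2 · 1 = 2
  d = 5: d(5) · 𝟙(570/5) = 2 · 1 = 2
  d = 6: d(6) · 𝟙(570/6) = 4 · 1 = 4
  d = 10: d(10) · 𝟙(570/10) = 4 · 1 = 4
  d = 15: d(15) · 𝟙(570/15) = 4 · 1 = 4
  d = 19: d(19) · 𝟙(570/19) = 2 · 1 = 2
  d = 30: d(30) · 𝟙(570/30) = 8 · 1 = 8
  d = 38: d(38) · 𝟙(570/38) = 4 · 1 = 4
  d = 57: d(57) · 𝟙(570/57) = 4 · 1 = 4
  d = 95: d(95) · 𝟙(570/95) = 4 · 1 = 4
  d = 114: d(114) · 𝟙(570/114) = 8 · 1 = 8
  d = 190: d(190) · 𝟙(570/190) = 8 · 1 = 8
  d = 285: d(285) · 𝟙(570/285) = 8 · 1 = 8
  d = 570: d(570) · 𝟙(570/570) = 16 · 1 = 16
Summing: (d * 𝟙)(570) = 1 + 2 + 2 + 2 + 4 + 4 + 4 + 2 + 8 + 4 + 4 + 4 + 8 + 8 + 8 + 16 = 81.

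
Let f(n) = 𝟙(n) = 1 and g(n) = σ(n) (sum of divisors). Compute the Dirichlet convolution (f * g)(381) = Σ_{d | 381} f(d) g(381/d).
(𝟙 * σ)(381) = 645

Divisors of 381: [1, 3, 127, 381]. For each d | 381:
  d = 1: 𝟙(1) · σ(381/1) = 1 · 512 = 512
  d = 3: 𝟙(3) · σ(381/3) = 1 · 128 = 128
  d = 127: 𝟙(127) · σ(381/127) = 1 · 4 = 4
  d = 381: 𝟙(381) · σ(381/381) = 1 · 1 = 1
Summing: (𝟙 * σ)(381) = 512 + 128 + 4 + 1 = 645.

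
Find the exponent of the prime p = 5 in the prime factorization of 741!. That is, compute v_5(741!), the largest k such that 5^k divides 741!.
v_5(741!) = 183

Legendre's formula: v_p(n!) = Σ_{k ≥ 1} ⌊n / p^k⌋. For p = 5, n = 741, the terms are:
  ⌊741/5^1⌋ = ⌊741/5⌋ = 148
  ⌊741/5^2⌋ = ⌊741/25⌋ = 29
  ⌊741/5^3⌋ = ⌊741/125⌋ = 5
  ⌊741/5^4⌋ = ⌊741/625⌋ = 1
(the next term ⌊741/5^5⌋ = 0, terminating the sum). Summing: v_5(741!) = 148 + 29 + 5 + 1 = 183.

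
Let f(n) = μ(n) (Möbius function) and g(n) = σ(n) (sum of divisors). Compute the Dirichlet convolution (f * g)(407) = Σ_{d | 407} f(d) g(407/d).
(μ * σ)(407) = 407

Divisors of 407: [1, 11, 37, 407]. For each d | 407:
  d = 1: μ(1) · σ(407/1) = 1 · 456 = 456
  d = 11: μ(11) · σ(407/11) = -1 · 38 = -38
  d = 37: μ(37) · σ(407/37) = -1 · 12 = -12
  d = 407: μ(407) · σ(407/407) = 1 · 1 = 1
Summing: (μ * σ)(407) = 456 + -38 + -12 + 1 = 407.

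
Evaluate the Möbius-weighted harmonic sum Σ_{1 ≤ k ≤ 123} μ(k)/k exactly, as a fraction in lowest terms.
Σ μ(k)/k = 23090940688334333795050585396213953208427071/3161005464041760778814520629154366249327468699

Values of μ(k) for 1 ≤ k ≤ 123: μ(1) = 1, μ(2) = -1, μ(3) = -1, μ(5) = -1, μ(6) = 1, μ(7) = -1, μ(10) = 1, μ(11) = -1, μ(13) = -1, μ(14) = 1, μ(15) = 1, μ(17) = -1, μ(19) = -1, μ(21) = 1, μ(22) = 1, μ(23) = -1, μ(26) = 1, μ(29) = -1, μ(30) = -1, μ(31) = -1, μ(33) = 1, μ(34) = 1, μ(35) = 1, μ(37) = -1, μ(38) = 1, μ(39) = 1, μ(41) = -1, μ(42) = -1, μ(43) = -1, μ(46) = 1, μ(47) = -1, μ(51) = 1, μ(53) = -1, μ(55) = 1, μ(57) = 1, μ(58) = 1, μ(59) = -1, μ(61) = -1, μ(62) = 1, μ(65) = 1, μ(66) = -1, μ(67) = -1, μ(69) = 1, μ(70) = -1, μ(71) = -1, μ(73) = -1, μ(74) = 1, μ(77) = 1, μ(78) = -1, μ(79) = -1, μ(82) = 1, μ(83) = -1, μ(85) = 1, μ(86) = 1, μ(87) = 1, μ(89) = -1, μ(91) = 1, μ(93) = 1, μ(94) = 1, μ(95) = 1, μ(97) = -1, μ(101) = -1, μ(102) = -1, μ(103) = -1, μ(105) = -1, μ(106) = 1, μ(107) = -1, μ(109) = -1, μ(110) = -1, μ(111) = 1, μ(113) = -1, μ(114) = -1, μ(115) = 1, μ(118) = 1, μ(119) = 1, μ(122) = 1, μ(123) = 1, with μ = 0 on non-squarefree integers. Summing μ(k)/k for k where μ(k) ≠ 0 gives 23090940688334333795050585396213953208427071/3161005464041760778814520629154366249327468699 ≈ 0.0073. (PNT ⟺ this sum → 0 as n → ∞.)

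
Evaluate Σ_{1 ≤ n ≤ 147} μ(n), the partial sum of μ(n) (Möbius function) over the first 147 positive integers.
Σ_{n ≤ 147} μ(n) = 1

Compute μ(n) for each 1 ≤ n ≤ 147: μ(1) = 1, μ(2) = -1, μ(3) = -1, μ(4) = 0, μ(5) = -1, μ(6) = 1, μ(7) = -1, μ(8) = 0, μ(9) = 0, μ(10) = 1, μ(11) = -1, μ(12) = 0, μ(13) = -1, μ(14) = 1, μ(15) = 1, μ(16) = 0, μ(17) = -1, μ(18) = 0, μ(19) = -1, μ(20) = 0, μ(21) = 1, μ(22) = 1, μ(23) = -1, μ(24) = 0, μ(25) = 0, μ(26) = 1, μ(27) = 0, μ(28) = 0, μ(29) = -1, μ(30) = -1, μ(31) = -1, μ(32) = 0, μ(33) = 1, μ(34) = 1, μ(35) = 1, μ(36) = 0, μ(37) = -1, μ(38) = 1, μ(39) = 1, μ(40) = 0, μ(41) = -1, μ(42) = -1, μ(43) = -1, μ(44) = 0, μ(45) = 0, μ(46) = 1, μ(47) = -1, μ(48) = 0, μ(49) = 0, μ(50) = 0, μ(51) = 1, μ(52) = 0, μ(53) = -1, μ(54) = 0, μ(55) = 1, μ(56) = 0, μ(57) = 1, μ(58) = 1, μ(59) = -1, μ(60) = 0, μ(61) = -1, μ(62) = 1, μ(63) = 0, μ(64) = 0, μ(65) = 1, μ(66) = -1, μ(67) = -1, μ(68) = 0, μ(69) = 1, μ(70) = -1, μ(71) = -1, μ(72) = 0, μ(73) = -1, μ(74) = 1, μ(75) = 0, μ(76) = 0, μ(77) = 1, μ(78) = -1, μ(79) = -1, μ(80) = 0, μ(81) = 0, μ(82) = 1, μ(83) = -1, μ(84) = 0, μ(85) = 1, μ(86) = 1, μ(87) = 1, μ(88) = 0, μ(89) = -1, μ(90) = 0, μ(91) = 1, μ(92) = 0, μ(93) = 1, μ(94) = 1, μ(95) = 1, μ(96) = 0, μ(97) = -1, μ(98) = 0, μ(99) = 0, μ(100) = 0, μ(101) = -1, μ(102) = -1, μ(103) = -1, μ(104) = 0, μ(105) = -1, μ(106) = 1, μ(107) = -1, μ(108) = 0, μ(109) = -1, μ(110) = -1, μ(111) = 1, μ(112) = 0, μ(113) = -1, μ(114) = -1, μ(115) = 1, μ(116) = 0, μ(117) = 0, μ(118) = 1, μ(119) = 1, μ(120) = 0, μ(121) = 0, μ(122) = 1, μ(123) = 1, μ(124) = 0, μ(125) = 0, μ(126) = 0, μ(127) = -1, μ(128) = 0, μ(129) = 1, μ(130) = -1, μ(131) = -1, μ(132) = 0, μ(133) = 1, μ(134) = 1, μ(135) = 0, μ(136) = 0, μ(137) = -1, μ(138) = -1, μ(139) = -1, μ(140) = 0, μ(141) = 1, μ(142) = 1, μ(143) = 1, μ(144) = 0, μ(145) = 1, μ(146) = 1, μ(147) = 0. Summing all 147 values: 1. (Mertens function M(x) = Σ_{n ≤ x} μ(n); on average M(x) should be small (PNT ⟺ M(x) = o(x)).)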